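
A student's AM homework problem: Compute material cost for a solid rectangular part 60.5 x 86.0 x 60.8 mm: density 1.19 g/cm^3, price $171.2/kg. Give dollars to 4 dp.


V = 60.5 * 86.0 * 60.8 = 316342.4 mm^3 = 316.3424 cm^3
Mass = 316.3424 * 1.19 / 1000 = 0.37644746 kg
Cost = 0.37644746 * 171.2 = 64.4478 $


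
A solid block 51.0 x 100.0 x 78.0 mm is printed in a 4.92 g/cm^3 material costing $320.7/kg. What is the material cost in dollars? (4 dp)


V = 51.0 * 100.0 * 78.0 = 397800.0 mm^3 = 397.8 cm^3
Mass = 397.8 * 4.92 / 1000 = 1.957176 kg
Cost = 1.957176 * 320.7 = 627.6663 $


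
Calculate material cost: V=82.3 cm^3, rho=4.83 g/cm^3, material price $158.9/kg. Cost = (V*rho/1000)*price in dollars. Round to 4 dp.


Mass = 82.3*4.83/1000 = 0.397509 kg
Cost = 0.397509 * 158.9 = 63.1642 $


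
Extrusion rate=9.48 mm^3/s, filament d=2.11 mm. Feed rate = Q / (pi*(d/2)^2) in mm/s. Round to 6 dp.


A = pi*(2.11/2)^2 = 3.496671
v = 9.48 / 3.496671 = 2.71115 mm/s


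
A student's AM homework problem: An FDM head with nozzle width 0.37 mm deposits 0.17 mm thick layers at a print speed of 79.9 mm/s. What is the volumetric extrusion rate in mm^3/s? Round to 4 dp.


Rate = 0.37 * 0.17 * 79.9 = 5.0257 mm^3/s


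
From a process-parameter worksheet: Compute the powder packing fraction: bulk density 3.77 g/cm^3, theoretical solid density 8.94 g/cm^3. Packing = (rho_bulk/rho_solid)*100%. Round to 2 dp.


Packing = (3.77/8.94)*100 = 42.17 %


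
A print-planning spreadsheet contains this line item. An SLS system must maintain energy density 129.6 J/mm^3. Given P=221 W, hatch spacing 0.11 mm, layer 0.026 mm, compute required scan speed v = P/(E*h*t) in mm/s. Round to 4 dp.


v = 221 / (129.6*0.11*0.026) = 596.2402 mm/s


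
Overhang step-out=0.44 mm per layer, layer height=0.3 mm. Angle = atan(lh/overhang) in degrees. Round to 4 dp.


angle = atan(0.3/0.44) = 34.2869 degrees


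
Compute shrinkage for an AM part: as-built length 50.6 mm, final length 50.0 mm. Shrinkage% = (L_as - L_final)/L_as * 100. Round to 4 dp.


Shrinkage = ((50.6-50.0)/50.6)*100 = 1.1858 %


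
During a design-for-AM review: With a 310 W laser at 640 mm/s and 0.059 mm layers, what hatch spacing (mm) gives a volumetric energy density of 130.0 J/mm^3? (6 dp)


h = 310 / (130.0*640*0.059) = 0.063152 mm


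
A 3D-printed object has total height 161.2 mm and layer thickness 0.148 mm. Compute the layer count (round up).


Layers = ceil(161.2/0.148) = 1090


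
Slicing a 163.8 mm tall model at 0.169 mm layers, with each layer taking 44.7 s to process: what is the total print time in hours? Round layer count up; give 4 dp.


Layers = ceil(163.8/0.169) = 970
t = 970 * 44.7 / 3600 = 12.0442 hrs


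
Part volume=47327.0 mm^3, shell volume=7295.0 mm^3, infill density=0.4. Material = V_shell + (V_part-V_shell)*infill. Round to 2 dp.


V_infill = (47327.0 - 7295.0) * 0.4 = 16012.8
V_total = 7295.0 + 16012.8 = 23307.8 mm^3


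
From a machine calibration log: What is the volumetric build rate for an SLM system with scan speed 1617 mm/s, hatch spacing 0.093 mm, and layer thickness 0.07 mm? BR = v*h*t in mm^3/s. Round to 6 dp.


Rate = 1617 * 0.093 * 0.07 = 10.52667 mm^3/s


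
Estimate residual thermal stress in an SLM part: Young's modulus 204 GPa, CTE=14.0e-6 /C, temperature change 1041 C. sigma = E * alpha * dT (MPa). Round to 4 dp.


sigma = 204*1000 * 14.0e-6 * 1041 = 2973.096 MPa


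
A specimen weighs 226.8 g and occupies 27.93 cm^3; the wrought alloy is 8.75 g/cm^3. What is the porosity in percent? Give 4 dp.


rho_part = 226.8 / 27.93 = 8.12030075 g/cm^3
Porosity = (1 - 8.12030075/8.75)*100 = 7.1966 %


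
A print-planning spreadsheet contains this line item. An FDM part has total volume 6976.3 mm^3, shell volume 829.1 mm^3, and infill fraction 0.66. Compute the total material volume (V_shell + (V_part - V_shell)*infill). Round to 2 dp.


V_infill = (6976.3 - 829.1) * 0.66 = 4057.15
V_total = 829.1 + 4057.15 = 4886.25 mm^3


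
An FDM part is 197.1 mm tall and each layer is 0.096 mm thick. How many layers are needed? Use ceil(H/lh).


Layers = ceil(197.1/0.096) = 2054


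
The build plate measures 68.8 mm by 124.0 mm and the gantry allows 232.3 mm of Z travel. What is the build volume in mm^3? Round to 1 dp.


V = 68.8 * 124.0 * 232.3 = 1981797.8 mm^3


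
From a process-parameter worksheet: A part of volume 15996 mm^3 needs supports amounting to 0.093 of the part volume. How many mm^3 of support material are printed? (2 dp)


V_support = 15996 * 0.093 = 1487.63 mm^3


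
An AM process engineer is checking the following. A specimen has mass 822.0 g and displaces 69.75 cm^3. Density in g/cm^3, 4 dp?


rho = 822.0 / 69.75 = 11.7849 g/cm^3


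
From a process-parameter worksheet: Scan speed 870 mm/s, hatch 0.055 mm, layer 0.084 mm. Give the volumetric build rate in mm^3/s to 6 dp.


Rate = 870 * 0.055 * 0.084 = 4.0194 mm^3/s


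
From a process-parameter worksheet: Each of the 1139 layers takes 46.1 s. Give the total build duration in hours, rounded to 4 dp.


t = 1139 * 46.1 / 3600 = 14.5855 hrs


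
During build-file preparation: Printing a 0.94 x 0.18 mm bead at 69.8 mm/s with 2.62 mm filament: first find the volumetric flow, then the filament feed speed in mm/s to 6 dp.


Q = 0.94 * 0.18 * 69.8 = 11.81016 mm^3/s
A_fil = pi*(2.62/2)^2 = 5.39128715 mm^2
v_feed = 11.81016 / 5.39128715 = 2.190601 mm/s


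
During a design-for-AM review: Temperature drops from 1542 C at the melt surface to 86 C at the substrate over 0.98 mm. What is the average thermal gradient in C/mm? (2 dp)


G = (1542-86)/0.98 = 1485.71 C/mm


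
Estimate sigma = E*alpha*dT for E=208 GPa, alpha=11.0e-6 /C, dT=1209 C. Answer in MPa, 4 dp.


sigma = 208*1000 * 11.0e-6 * 1209 = 2766.192 MPa


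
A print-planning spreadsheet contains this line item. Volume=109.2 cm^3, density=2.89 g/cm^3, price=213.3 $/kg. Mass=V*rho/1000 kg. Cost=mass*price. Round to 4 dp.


Mass = 109.2*2.89/1000 = 0.315588 kg
Cost = 0.315588 * 213.3 = 67.3149 $


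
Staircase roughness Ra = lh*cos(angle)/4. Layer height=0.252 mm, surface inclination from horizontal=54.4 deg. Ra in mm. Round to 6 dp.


Ra = 0.252 * cos(54.4) / 4 = 0.036674 mm


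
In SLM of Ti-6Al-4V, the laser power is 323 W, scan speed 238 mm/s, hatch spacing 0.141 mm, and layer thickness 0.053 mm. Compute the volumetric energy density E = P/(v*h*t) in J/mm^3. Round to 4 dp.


E = 323 / (238*0.141*0.053) = 181.6062 J/mm^3


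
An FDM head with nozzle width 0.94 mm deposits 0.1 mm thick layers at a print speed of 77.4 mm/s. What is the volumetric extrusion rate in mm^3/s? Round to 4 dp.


Rate = 0.94 * 0.1 * 77.4 = 7.2756 mm^3/s


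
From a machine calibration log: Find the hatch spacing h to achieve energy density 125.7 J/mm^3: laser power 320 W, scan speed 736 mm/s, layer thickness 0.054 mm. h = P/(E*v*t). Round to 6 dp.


h = 320 / (125.7*736*0.054) = 0.064054 mm


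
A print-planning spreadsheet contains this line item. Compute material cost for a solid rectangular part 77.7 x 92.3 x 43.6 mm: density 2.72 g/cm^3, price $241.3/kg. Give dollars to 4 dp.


V = 77.7 * 92.3 * 43.6 = 312686.556 mm^3 = 312.686556 cm^3
Mass = 312.686556 * 2.72 / 1000 = 0.85050743 kg
Cost = 0.85050743 * 241.3 = 205.2274 $


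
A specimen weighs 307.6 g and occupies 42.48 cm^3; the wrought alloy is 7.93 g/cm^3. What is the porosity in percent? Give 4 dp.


rho_part = 307.6 / 42.48 = 7.24105461 g/cm^3
Porosity = (1 - 7.24105461/7.93)*100 = 8.6878 %


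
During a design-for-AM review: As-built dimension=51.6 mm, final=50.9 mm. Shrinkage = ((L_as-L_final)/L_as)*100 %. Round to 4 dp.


Shrinkage = ((51.6-50.9)/51.6)*100 = 1.3566 %


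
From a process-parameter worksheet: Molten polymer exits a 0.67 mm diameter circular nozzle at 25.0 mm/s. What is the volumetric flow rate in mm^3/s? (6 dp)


A = pi*(0.67/2)^2 = 0.35256524 mm^2
Q = 0.35256524 * 25.0 = 8.814131 mm^3/s


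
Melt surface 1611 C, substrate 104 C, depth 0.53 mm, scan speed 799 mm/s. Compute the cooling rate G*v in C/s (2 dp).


G = (1611-104)/0.53 = 2843.39622642 C/mm
CR = 2843.39622642 * 799 = 2271873.58 C/s


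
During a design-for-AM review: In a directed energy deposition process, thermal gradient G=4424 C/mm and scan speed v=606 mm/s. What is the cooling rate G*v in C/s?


CR = 4424 * 606 = 2680944 C/s


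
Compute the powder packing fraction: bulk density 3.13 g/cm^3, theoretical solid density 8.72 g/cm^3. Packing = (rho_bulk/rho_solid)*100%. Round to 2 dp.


Packing = (3.13/8.72)*100 = 35.89 %


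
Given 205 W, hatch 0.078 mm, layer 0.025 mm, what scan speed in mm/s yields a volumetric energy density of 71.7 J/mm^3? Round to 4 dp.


v = 205 / (71.7*0.078*0.025) = 1466.2232 mm/s


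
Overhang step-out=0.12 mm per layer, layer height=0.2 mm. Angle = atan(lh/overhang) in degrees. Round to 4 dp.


angle = atan(0.2/0.12) = 59.0362 degrees


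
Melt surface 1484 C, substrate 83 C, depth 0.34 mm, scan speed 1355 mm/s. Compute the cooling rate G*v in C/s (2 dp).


G = (1484-83)/0.34 = 4120.58823529 C/mm
CR = 4120.58823529 * 1355 = 5583397.06 C/s


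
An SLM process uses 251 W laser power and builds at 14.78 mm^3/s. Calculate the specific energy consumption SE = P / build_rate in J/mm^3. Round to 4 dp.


SE = 251 / 14.78 = 16.9824 J/mm^3


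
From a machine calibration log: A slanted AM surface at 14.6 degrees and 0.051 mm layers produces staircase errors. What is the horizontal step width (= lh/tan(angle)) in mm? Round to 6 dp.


step = 0.051 / tan(14.6) = 0.195792 mm


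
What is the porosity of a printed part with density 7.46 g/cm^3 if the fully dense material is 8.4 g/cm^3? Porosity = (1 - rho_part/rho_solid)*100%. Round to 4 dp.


Porosity = (1-7.46/8.4)*100 = 11.1905 %


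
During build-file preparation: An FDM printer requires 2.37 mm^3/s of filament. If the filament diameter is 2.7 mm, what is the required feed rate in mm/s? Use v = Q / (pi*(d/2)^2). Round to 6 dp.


A = pi*(2.7/2)^2 = 5.725553
v = 2.37 / 5.725553 = 0.413934 mm/s


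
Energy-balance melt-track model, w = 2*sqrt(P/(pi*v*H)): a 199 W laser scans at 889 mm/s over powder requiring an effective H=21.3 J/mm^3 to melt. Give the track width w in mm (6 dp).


w = 2*sqrt(199/(pi*889*21.3)) = 0.115675 mm


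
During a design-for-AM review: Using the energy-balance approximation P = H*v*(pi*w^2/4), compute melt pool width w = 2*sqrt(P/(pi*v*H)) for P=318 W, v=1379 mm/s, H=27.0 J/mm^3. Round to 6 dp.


w = 2*sqrt(318/(pi*1379*27.0)) = 0.104281 mm


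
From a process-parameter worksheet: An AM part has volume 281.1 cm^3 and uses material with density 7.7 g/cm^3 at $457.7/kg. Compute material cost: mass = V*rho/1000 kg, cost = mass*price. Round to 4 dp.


Mass = 281.1*7.7/1000 = 2.16447 kg
Cost = 2.16447 * 457.7 = 990.6779 $


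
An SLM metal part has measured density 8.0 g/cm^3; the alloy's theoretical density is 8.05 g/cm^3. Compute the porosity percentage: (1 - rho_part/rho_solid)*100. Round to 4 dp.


Porosity = (1-8.0/8.05)*100 = 0.6211 %


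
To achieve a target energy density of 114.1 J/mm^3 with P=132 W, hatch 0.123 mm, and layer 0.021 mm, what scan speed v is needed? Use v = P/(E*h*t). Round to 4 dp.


v = 132 / (114.1*0.123*0.021) = 447.8823 mm/s


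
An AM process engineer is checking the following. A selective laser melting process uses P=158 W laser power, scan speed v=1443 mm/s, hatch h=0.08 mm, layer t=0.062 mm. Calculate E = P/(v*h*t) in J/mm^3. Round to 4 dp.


E = 158 / (1443*0.08*0.062) = 22.0754 J/mm^3


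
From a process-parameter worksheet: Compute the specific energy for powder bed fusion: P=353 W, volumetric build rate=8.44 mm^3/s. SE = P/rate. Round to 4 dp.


SE = 353 / 8.44 = 41.8246 J/mm^3


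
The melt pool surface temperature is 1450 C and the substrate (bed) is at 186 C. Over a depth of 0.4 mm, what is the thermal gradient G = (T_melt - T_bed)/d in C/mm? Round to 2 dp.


G = (1450-186)/0.4 = 3160.0 C/mm


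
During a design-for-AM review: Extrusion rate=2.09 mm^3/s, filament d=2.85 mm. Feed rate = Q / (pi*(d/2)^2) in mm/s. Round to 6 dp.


A = pi*(2.85/2)^2 = 6.379397
v = 2.09 / 6.379397 = 0.327617 mm/s


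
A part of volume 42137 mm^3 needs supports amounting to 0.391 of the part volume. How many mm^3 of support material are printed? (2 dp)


V_support = 42137 * 0.391 = 16475.57 mm^3


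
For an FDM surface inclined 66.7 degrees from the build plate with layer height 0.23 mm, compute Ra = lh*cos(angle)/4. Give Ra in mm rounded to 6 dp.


Ra = 0.23 * cos(66.7) / 4 = 0.022744 mm


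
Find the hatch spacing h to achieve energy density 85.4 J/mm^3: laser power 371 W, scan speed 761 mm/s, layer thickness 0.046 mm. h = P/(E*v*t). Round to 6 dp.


h = 371 / (85.4*761*0.046) = 0.124101 mm


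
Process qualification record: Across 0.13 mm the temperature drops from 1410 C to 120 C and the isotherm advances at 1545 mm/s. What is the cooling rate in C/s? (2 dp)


G = (1410-120)/0.13 = 9923.07692308 C/mm
CR = 9923.07692308 * 1545 = 15331153.85 C/s


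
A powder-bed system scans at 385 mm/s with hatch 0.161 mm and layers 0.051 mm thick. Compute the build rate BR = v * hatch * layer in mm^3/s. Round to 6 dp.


Rate = 385 * 0.161 * 0.051 = 3.161235 mm^3/s


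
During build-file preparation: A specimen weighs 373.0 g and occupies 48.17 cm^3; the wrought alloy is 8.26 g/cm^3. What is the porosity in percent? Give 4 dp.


rho_part = 373.0 / 48.17 = 7.74340876 g/cm^3
Porosity = (1 - 7.74340876/8.26)*100 = 6.2541 %


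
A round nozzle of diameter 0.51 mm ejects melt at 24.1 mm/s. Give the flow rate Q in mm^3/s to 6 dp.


A = pi*(0.51/2)^2 = 0.20428206 mm^2
Q = 0.20428206 * 24.1 = 4.923198 mm^3/s


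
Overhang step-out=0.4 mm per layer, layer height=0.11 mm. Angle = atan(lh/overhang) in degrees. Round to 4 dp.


angle = atan(0.11/0.4) = 15.3763 degrees


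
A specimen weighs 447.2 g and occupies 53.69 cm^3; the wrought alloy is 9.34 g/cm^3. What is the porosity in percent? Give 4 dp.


rho_part = 447.2 / 53.69 = 8.32929782 g/cm^3
Porosity = (1 - 8.32929782/9.34)*100 = 10.8212 %


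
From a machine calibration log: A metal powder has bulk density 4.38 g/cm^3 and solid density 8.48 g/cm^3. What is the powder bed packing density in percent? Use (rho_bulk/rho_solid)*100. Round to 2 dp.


Packing = (4.38/8.48)*100 = 51.65 %


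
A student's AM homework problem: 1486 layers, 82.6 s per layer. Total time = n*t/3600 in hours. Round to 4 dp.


t = 1486 * 82.6 / 3600 = 34.0954 hrs


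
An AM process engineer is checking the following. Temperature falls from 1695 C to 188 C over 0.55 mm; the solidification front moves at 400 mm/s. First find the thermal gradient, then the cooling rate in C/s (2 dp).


G = (1695-188)/0.55 = 2740.0 C/mm
CR = 2740.0 * 400 = 1096000.0 C/s


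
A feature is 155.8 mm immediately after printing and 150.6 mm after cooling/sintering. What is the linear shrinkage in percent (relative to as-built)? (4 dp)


Shrinkage = ((155.8-150.6)/155.8)*100 = 3.3376 %


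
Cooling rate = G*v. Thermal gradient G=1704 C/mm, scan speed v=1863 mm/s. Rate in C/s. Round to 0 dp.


CR = 1704 * 1863 = 3174552 C/s


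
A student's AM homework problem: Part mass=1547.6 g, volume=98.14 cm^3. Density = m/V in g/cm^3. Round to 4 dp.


rho = 1547.6 / 98.14 = 15.7693 g/cm^3


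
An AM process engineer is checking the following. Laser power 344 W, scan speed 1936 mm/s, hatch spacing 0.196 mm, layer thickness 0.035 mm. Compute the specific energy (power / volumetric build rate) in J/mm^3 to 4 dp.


Build rate = 1936 * 0.196 * 0.035 = 13.28096 mm^3/s
SE = 344 / 13.28096 = 25.9017 J/mm^3


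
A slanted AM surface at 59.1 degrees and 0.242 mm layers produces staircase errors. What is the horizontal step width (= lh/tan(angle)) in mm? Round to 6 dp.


step = 0.242 / tan(59.1) = 0.144834 mm


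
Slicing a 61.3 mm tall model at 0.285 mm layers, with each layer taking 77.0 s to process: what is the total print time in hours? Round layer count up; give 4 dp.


Layers = ceil(61.3/0.285) = 216
t = 216 * 77.0 / 3600 = 4.62 hrs


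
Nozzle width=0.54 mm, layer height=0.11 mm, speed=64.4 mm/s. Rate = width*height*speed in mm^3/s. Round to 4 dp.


Rate = 0.54 * 0.11 * 64.4 = 3.8254 mm^3/s


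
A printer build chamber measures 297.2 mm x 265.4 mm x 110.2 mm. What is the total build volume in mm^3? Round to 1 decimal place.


V = 297.2 * 265.4 * 110.2 = 8692232.2 mm^3


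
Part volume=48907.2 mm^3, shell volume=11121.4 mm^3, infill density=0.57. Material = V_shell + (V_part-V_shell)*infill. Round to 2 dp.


V_infill = (48907.2 - 11121.4) * 0.57 = 21537.91
V_total = 11121.4 + 21537.91 = 32659.31 mm^3


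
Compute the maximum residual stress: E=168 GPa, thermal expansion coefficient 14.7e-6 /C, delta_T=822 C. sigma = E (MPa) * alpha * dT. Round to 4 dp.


sigma = 168*1000 * 14.7e-6 * 822 = 2030.0112 MPa


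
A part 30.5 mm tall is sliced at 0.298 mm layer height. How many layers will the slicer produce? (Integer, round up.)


Layers = ceil(30.5/0.298) = 103


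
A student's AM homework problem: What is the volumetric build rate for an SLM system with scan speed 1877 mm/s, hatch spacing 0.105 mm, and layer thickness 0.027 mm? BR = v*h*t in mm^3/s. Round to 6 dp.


Rate = 1877 * 0.105 * 0.027 = 5.321295 mm^3/s


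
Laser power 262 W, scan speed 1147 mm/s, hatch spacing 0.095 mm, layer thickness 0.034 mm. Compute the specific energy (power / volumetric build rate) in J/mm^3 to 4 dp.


Build rate = 1147 * 0.095 * 0.034 = 3.70481 mm^3/s
SE = 262 / 3.70481 = 70.7189 J/mm^3


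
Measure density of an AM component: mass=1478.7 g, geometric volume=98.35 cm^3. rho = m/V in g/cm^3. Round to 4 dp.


rho = 1478.7 / 98.35 = 15.0351 g/cm^3


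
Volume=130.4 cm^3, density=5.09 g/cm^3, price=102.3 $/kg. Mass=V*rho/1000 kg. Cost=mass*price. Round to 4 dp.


Mass = 130.4*5.09/1000 = 0.663736 kg
Cost = 0.663736 * 102.3 = 67.9002 $


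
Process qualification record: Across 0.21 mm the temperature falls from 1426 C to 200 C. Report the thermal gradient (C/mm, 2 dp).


G = (1426-200)/0.21 = 5838.1 C/mm


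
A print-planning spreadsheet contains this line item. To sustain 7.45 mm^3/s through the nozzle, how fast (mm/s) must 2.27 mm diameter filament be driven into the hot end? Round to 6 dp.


A = pi*(2.27/2)^2 = 4.047078
v = 7.45 / 4.047078 = 1.840834 mm/s


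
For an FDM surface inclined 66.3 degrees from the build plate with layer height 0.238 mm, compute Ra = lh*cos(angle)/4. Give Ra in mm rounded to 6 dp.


Ra = 0.238 * cos(66.3) / 4 = 0.023916 mm


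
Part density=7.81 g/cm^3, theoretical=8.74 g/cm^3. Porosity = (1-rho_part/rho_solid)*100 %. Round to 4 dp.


Porosity = (1-7.81/8.74)*100 = 10.6407 %


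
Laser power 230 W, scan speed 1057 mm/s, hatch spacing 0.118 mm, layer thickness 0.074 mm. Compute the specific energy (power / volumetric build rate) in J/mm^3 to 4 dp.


Build rate = 1057 * 0.118 * 0.074 = 9.229724 mm^3/s
SE = 230 / 9.229724 = 24.9195 J/mm^3


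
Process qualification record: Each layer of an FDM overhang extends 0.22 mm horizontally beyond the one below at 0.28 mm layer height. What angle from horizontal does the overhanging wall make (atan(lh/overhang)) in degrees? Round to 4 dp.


angle = atan(0.28/0.22) = 51.8428 degrees


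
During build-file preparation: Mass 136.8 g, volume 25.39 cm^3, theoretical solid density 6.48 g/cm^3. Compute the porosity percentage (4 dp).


rho_part = 136.8 / 25.39 = 5.38794801 g/cm^3
Porosity = (1 - 5.38794801/6.48)*100 = 16.8527 %


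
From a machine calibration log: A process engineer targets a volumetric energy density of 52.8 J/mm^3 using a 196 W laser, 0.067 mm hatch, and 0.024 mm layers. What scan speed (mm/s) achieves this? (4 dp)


v = 196 / (52.8*0.067*0.024) = 2308.5331 mm/s


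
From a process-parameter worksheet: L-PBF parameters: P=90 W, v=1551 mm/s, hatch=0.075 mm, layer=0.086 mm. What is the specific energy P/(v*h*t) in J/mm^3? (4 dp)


Build rate = 1551 * 0.075 * 0.086 = 10.00395 mm^3/s
SE = 90 / 10.00395 = 8.9964 J/mm^3


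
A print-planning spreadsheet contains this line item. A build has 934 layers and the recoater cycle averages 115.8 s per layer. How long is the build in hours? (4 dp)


t = 934 * 115.8 / 3600 = 30.0437 hrs


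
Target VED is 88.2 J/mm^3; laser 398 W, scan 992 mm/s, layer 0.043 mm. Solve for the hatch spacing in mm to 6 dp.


h = 398 / (88.2*992*0.043) = 0.105788 mm


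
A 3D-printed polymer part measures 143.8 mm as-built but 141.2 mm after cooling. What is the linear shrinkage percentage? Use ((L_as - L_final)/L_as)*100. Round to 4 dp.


Shrinkage = ((143.8-141.2)/143.8)*100 = 1.8081 %


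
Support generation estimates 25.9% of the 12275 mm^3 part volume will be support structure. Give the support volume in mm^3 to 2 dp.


V_support = 12275 * 0.259 = 3179.23 mm^3


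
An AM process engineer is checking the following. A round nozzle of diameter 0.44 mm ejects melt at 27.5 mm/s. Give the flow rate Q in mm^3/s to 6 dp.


A = pi*(0.44/2)^2 = 0.15205308 mm^2
Q = 0.15205308 * 27.5 = 4.18146 mm^3/s


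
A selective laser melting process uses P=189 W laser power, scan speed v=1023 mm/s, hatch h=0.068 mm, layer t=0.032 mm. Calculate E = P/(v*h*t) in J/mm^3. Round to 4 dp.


E = 189 / (1023*0.068*0.032) = 84.9038 J/mm^3


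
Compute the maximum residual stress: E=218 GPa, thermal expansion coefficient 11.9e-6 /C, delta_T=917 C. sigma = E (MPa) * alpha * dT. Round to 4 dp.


sigma = 218*1000 * 11.9e-6 * 917 = 2378.8814 MPa


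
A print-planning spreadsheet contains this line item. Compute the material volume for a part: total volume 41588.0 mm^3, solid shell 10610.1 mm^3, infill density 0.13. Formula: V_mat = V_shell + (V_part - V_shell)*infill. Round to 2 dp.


V_infill = (41588.0 - 10610.1) * 0.13 = 4027.13
V_total = 10610.1 + 4027.13 = 14637.23 mm^3


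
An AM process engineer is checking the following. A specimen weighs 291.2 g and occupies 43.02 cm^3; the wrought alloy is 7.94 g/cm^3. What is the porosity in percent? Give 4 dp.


rho_part = 291.2 / 43.02 = 6.76894468 g/cm^3
Porosity = (1 - 6.76894468/7.94)*100 = 14.7488 %


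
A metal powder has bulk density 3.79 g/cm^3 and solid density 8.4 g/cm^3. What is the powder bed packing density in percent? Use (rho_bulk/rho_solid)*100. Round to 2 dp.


Packing = (3.79/8.4)*100 = 45.12 %


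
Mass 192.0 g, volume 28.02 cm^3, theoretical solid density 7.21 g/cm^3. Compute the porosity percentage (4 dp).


rho_part = 192.0 / 28.02 = 6.85224839 g/cm^3
Porosity = (1 - 6.85224839/7.21)*100 = 4.9619 %


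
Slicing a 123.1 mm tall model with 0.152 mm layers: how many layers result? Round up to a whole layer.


Layers = ceil(123.1/0.152) = 810


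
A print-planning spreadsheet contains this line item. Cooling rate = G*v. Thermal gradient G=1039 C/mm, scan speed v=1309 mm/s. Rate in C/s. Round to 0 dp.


CR = 1039 * 1309 = 1360051 C/s


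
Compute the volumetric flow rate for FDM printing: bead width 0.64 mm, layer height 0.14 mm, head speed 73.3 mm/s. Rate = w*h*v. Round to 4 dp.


Rate = 0.64 * 0.14 * 73.3 = 6.5677 mm^3/s


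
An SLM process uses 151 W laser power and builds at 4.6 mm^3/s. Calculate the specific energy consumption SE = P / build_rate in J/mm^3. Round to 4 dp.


SE = 151 / 4.6 = 32.8261 J/mm^3


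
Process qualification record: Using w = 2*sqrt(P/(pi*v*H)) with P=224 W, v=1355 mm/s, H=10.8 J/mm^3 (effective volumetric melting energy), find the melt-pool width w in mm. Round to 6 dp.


w = 2*sqrt(224/(pi*1355*10.8)) = 0.139604 mm


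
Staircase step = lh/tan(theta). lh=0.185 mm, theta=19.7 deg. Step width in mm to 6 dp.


step = 0.185 / tan(19.7) = 0.516685 mm


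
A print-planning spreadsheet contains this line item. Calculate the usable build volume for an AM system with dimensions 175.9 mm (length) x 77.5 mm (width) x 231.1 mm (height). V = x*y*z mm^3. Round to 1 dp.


V = 175.9 * 77.5 * 231.1 = 3150413.0 mm^3


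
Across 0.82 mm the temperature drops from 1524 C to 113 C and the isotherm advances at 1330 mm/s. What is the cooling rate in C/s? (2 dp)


G = (1524-113)/0.82 = 1720.73170732 C/mm
CR = 1720.73170732 * 1330 = 2288573.17 C/s


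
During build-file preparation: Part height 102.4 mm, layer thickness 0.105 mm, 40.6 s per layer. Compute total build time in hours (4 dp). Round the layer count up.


Layers = ceil(102.4/0.105) = 976
t = 976 * 40.6 / 3600 = 11.0071 hrs


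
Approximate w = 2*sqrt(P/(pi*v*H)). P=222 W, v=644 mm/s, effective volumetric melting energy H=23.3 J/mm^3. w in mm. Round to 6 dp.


w = 2*sqrt(222/(pi*644*23.3)) = 0.137249 mm


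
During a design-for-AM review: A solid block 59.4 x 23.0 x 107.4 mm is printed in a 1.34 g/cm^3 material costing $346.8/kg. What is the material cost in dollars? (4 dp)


V = 59.4 * 23.0 * 107.4 = 146729.88 mm^3 = 146.72988 cm^3
Mass = 146.72988 * 1.34 / 1000 = 0.19661804 kg
Cost = 0.19661804 * 346.8 = 68.1871 $


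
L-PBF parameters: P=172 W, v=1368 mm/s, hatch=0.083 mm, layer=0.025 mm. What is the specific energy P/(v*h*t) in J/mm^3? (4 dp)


Build rate = 1368 * 0.083 * 0.025 = 2.8386 mm^3/s
SE = 172 / 2.8386 = 60.5933 J/mm^3


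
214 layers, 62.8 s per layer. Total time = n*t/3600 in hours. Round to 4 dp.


t = 214 * 62.8 / 3600 = 3.7331 hrs


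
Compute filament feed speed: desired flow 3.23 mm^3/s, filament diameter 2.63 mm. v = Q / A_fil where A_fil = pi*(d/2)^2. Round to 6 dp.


A = pi*(2.63/2)^2 = 5.432521
v = 3.23 / 5.432521 = 0.594567 mm/s


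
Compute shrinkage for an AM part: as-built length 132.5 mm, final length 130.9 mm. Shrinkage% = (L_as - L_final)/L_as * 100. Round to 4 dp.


Shrinkage = ((132.5-130.9)/132.5)*100 = 1.2075 %


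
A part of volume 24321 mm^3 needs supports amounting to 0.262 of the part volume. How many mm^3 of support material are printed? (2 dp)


V_support = 24321 * 0.262 = 6372.1 mm^3


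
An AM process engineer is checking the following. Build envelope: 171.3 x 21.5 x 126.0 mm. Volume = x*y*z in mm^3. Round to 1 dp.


V = 171.3 * 21.5 * 126.0 = 464051.7 mm^3


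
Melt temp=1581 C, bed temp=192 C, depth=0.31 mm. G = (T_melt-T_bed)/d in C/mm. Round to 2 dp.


G = (1581-192)/0.31 = 4480.65 C/mm


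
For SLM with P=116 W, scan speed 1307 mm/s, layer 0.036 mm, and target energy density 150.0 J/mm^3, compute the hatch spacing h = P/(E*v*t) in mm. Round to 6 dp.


h = 116 / (150.0*1307*0.036) = 0.016436 mm


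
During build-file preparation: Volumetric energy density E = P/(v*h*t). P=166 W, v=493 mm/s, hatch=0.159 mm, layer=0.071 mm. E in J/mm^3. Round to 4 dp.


E = 166 / (493*0.159*0.071) = 29.8267 J/mm^3


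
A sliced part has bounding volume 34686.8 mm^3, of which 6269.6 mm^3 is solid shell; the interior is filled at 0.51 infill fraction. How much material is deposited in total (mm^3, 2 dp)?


V_infill = (34686.8 - 6269.6) * 0.51 = 14492.77
V_total = 6269.6 + 14492.77 = 20762.37 mm^3


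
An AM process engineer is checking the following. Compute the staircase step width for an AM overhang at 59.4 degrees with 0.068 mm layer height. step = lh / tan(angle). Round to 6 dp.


step = 0.068 / tan(59.4) = 0.040215 mm


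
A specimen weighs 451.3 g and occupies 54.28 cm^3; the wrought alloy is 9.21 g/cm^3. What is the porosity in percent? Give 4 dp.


rho_part = 451.3 / 54.28 = 8.31429624 g/cm^3
Porosity = (1 - 8.31429624/9.21)*100 = 9.7253 %


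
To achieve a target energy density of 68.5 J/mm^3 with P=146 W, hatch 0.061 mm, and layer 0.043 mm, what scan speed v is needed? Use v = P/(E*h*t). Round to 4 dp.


v = 146 / (68.5*0.061*0.043) = 812.576 mm/s


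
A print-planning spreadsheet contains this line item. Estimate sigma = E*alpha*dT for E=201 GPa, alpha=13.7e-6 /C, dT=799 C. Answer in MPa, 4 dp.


sigma = 201*1000 * 13.7e-6 * 799 = 2200.2063 MPa


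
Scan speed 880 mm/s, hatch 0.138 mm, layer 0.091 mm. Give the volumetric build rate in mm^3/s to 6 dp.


Rate = 880 * 0.138 * 0.091 = 11.05104 mm^3/s


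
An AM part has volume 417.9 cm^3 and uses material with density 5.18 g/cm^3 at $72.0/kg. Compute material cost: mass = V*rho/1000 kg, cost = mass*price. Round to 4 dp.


Mass = 417.9*5.18/1000 = 2.164722 kg
Cost = 2.164722 * 72.0 = 155.86 $


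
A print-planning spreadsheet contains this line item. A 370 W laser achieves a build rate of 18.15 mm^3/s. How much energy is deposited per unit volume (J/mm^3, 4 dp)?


SE = 370 / 18.15 = 20.3857 J/mm^3


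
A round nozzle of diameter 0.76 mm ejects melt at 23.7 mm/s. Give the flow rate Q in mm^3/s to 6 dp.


A = pi*(0.76/2)^2 = 0.45364598 mm^2
Q = 0.45364598 * 23.7 = 10.75141 mm^3/s


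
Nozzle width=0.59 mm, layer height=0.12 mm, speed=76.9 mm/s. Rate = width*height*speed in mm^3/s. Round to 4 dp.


Rate = 0.59 * 0.12 * 76.9 = 5.4445 mm^3/s


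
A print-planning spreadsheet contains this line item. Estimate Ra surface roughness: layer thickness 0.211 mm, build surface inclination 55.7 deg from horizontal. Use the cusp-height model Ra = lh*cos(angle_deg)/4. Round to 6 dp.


Ra = 0.211 * cos(55.7) / 4 = 0.029726 mm


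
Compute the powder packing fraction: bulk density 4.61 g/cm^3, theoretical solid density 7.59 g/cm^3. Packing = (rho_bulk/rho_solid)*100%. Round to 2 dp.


Packing = (4.61/7.59)*100 = 60.74 %


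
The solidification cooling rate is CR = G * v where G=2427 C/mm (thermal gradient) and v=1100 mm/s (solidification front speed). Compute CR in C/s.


CR = 2427 * 1100 = 2669700 C/s


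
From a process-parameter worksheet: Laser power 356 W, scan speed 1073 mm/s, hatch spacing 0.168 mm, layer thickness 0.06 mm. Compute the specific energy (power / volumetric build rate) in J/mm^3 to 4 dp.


Build rate = 1073 * 0.168 * 0.06 = 10.81584 mm^3/s
SE = 356 / 10.81584 = 32.9147 J/mm^3


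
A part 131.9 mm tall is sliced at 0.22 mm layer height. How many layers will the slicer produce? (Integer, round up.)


Layers = ceil(131.9/0.22) = 600


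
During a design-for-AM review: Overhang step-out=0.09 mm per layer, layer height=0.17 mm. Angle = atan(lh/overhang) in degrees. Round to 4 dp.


angle = atan(0.17/0.09) = 62.1027 degrees


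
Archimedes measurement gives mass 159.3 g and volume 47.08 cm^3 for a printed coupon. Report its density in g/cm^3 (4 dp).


rho = 159.3 / 47.08 = 3.3836 g/cm^3


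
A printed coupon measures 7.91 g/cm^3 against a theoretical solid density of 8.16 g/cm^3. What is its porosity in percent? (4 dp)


Porosity = (1-7.91/8.16)*100 = 3.0637 %


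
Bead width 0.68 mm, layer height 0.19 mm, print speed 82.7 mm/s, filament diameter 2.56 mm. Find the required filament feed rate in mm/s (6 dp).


Q = 0.68 * 0.19 * 82.7 = 10.68484 mm^3/s
A_fil = pi*(2.56/2)^2 = 5.1471854 mm^2
v_feed = 10.68484 / 5.1471854 = 2.075861 mm/s


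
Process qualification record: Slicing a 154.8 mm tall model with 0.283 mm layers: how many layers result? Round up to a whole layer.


Layers = ceil(154.8/0.283) = 547


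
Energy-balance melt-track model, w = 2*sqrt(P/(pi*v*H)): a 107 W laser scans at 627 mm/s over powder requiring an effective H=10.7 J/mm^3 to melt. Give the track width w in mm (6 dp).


w = 2*sqrt(107/(pi*627*10.7)) = 0.142502 mm


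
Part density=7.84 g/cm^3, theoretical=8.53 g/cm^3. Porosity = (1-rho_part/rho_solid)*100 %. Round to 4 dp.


Porosity = (1-7.84/8.53)*100 = 8.0891 %


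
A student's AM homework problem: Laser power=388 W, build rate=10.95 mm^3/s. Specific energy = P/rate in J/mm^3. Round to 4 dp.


SE = 388 / 10.95 = 35.4338 J/mm^3


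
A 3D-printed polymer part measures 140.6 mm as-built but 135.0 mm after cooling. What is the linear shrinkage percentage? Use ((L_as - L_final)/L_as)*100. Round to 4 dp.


Shrinkage = ((140.6-135.0)/140.6)*100 = 3.9829 %


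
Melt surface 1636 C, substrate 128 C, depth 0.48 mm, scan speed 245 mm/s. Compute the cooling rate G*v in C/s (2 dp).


G = (1636-128)/0.48 = 3141.66666667 C/mm
CR = 3141.66666667 * 245 = 769708.33 C/s


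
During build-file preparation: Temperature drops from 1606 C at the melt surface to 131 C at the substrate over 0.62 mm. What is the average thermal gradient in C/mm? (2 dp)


G = (1606-131)/0.62 = 2379.03 C/mm


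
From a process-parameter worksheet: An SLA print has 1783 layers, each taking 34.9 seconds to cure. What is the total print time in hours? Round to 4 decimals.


t = 1783 * 34.9 / 3600 = 17.2852 hrs


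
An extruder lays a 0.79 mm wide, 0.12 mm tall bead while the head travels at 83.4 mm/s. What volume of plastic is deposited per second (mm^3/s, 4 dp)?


Rate = 0.79 * 0.12 * 83.4 = 7.9063 mm^3/s


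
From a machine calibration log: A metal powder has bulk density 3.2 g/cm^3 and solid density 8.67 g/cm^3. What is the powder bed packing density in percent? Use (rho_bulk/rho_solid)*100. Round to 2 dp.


Packing = (3.2/8.67)*100 = 36.91 %


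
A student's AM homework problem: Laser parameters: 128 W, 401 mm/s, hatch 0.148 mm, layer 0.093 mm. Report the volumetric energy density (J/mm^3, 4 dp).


E = 128 / (401*0.148*0.093) = 23.1911 J/mm^3


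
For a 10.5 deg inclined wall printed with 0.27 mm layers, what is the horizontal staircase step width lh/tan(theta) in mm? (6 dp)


step = 0.27 / tan(10.5) = 1.45679 mm


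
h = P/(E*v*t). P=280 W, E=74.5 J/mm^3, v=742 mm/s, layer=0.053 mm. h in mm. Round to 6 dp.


h = 280 / (74.5*742*0.053) = 0.09557 mm


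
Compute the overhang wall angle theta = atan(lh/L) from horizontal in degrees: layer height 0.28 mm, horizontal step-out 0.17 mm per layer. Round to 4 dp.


angle = atan(0.28/0.17) = 58.7363 degrees


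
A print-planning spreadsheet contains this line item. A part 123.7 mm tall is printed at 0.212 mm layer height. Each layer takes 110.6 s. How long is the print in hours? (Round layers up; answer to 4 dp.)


Layers = ceil(123.7/0.212) = 584
t = 584 * 110.6 / 3600 = 17.9418 hrs


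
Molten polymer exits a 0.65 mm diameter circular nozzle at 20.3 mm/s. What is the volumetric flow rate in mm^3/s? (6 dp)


A = pi*(0.65/2)^2 = 0.33183072 mm^2
Q = 0.33183072 * 20.3 = 6.736164 mm^3/s


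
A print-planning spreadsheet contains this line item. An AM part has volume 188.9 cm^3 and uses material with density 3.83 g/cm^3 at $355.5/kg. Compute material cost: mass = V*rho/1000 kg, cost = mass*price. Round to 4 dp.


Mass = 188.9*3.83/1000 = 0.723487 kg
Cost = 0.723487 * 355.5 = 257.1996 $


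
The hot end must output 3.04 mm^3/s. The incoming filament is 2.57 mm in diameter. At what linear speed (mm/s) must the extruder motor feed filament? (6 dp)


A = pi*(2.57/2)^2 = 5.187476
v = 3.04 / 5.187476 = 0.586027 mm/s


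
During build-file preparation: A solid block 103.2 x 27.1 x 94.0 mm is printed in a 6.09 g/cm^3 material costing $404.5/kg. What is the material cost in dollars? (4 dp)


V = 103.2 * 27.1 * 94.0 = 262891.68 mm^3 = 262.89168 cm^3
Mass = 262.89168 * 6.09 / 1000 = 1.60101033 kg
Cost = 1.60101033 * 404.5 = 647.6087 $


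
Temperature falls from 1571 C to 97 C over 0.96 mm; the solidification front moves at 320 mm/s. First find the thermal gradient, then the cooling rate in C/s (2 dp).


G = (1571-97)/0.96 = 1535.41666667 C/mm
CR = 1535.41666667 * 320 = 491333.33 C/s


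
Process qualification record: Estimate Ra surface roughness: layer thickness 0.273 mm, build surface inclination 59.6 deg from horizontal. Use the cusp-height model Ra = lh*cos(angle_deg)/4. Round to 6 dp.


Ra = 0.273 * cos(59.6) / 4 = 0.034537 mm


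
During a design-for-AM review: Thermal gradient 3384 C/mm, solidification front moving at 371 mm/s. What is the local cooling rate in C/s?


CR = 3384 * 371 = 1255464 C/s


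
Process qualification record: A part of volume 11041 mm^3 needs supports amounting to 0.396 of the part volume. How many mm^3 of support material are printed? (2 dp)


V_support = 11041 * 0.396 = 4372.24 mm^3


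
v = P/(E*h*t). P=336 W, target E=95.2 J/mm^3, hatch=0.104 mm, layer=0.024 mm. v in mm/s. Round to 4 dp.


v = 336 / (95.2*0.104*0.024) = 1414.0271 mm/s


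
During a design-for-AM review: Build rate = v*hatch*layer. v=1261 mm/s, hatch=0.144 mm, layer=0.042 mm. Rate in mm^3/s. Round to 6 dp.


Rate = 1261 * 0.144 * 0.042 = 7.626528 mm^3/s


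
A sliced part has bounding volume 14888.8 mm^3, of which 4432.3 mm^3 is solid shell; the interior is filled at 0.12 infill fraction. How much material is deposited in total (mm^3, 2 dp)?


V_infill = (14888.8 - 4432.3) * 0.12 = 1254.78
V_total = 4432.3 + 1254.78 = 5687.08 mm^3


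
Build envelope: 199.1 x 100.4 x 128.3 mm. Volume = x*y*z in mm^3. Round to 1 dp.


V = 199.1 * 100.4 * 128.3 = 2564670.8 mm^3


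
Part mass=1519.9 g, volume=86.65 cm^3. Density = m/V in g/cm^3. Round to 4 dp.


rho = 1519.9 / 86.65 = 17.5407 g/cm^3


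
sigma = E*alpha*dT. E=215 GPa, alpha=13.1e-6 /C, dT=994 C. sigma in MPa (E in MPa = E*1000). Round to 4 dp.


sigma = 215*1000 * 13.1e-6 * 994 = 2799.601 MPa


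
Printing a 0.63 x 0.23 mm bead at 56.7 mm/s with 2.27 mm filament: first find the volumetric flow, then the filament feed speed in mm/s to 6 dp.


Q = 0.63 * 0.23 * 56.7 = 8.21583 mm^3/s
A_fil = pi*(2.27/2)^2 = 4.0470782 mm^2
v_feed = 8.21583 / 4.0470782 = 2.030065 mm/s


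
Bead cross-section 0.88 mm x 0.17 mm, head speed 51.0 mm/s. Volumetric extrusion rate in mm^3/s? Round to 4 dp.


Rate = 0.88 * 0.17 * 51.0 = 7.6296 mm^3/s


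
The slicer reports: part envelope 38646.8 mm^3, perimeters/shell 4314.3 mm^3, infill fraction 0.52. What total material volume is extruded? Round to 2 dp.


V_infill = (38646.8 - 4314.3) * 0.52 = 17852.9
V_total = 4314.3 + 17852.9 = 22167.2 mm^3


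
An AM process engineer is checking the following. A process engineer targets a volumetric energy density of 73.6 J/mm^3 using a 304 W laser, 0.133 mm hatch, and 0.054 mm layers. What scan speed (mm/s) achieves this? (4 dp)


v = 304 / (73.6*0.133*0.054) = 575.1093 mm/s


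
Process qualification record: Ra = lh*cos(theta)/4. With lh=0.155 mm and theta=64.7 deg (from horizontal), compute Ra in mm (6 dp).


Ra = 0.155 * cos(64.7) / 4 = 0.01656 mm


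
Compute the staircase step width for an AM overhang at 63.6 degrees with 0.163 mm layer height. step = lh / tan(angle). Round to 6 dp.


step = 0.163 / tan(63.6) = 0.080914 mm


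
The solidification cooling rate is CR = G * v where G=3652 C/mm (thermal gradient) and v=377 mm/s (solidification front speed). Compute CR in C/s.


CR = 3652 * 377 = 1376804 C/s


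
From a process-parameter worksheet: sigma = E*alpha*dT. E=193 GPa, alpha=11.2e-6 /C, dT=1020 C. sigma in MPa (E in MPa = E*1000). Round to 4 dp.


sigma = 193*1000 * 11.2e-6 * 1020 = 2204.832 MPa


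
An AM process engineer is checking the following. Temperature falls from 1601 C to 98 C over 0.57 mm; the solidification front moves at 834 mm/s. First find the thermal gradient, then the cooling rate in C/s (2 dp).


G = (1601-98)/0.57 = 2636.84210526 C/mm
CR = 2636.84210526 * 834 = 2199126.32 C/s


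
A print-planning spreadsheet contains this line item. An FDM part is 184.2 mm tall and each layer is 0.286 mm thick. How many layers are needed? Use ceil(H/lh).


Layers = ceil(184.2/0.286) = 645


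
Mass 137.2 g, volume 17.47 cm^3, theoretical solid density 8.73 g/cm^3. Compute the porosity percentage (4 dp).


rho_part = 137.2 / 17.47 = 7.85346308 g/cm^3
Porosity = (1 - 7.85346308/8.73)*100 = 10.0405 %
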